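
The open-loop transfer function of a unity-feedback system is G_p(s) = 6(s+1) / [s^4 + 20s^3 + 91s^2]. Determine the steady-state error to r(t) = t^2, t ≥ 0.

91/3

Factoring s^2 from the denominator leaves a polynomial with constant term 91, so the system is type 2.
K_a = lim_{s→0} s^2·G_p(s) = 6·1 / 91 = 6/91.
r(t) = t^2 gives R(s) = 2/s^3.
e_ss = 2/K_a = 2/(6/91) = 91/3.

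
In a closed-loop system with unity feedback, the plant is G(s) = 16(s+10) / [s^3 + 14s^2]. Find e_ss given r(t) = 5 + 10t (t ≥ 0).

Factoring s^2 from the denominator leaves a polynomial with constant term 14, so the system is type 2. Treating each term separately:
  • 5: tracked with zero error.
  • 10t: tracked with zero error.
Total e_ss = 0.

0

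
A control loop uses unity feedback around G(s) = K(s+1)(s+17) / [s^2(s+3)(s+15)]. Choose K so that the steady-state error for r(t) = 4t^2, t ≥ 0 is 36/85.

System type = 2 (two poles at s=0).
K_a = lim_{s→0} s^2·G(s) = K·1·17 / (3·15) = (17/45)·K.
e_ss = 8/K_a = 36/85 ⇒ K_a = 170/9 ⇒ K = (170/9)/(17/45) = 50.

50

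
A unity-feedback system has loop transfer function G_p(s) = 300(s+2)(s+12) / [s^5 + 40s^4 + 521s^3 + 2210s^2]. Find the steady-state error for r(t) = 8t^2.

Factoring s^2 from the denominator leaves a polynomial with constant term 2210, so the system is type 2.
K_a = lim_{s→0} s^2·G_p(s) = 300·2·12 / 2210 = 720/221.
r(t) = 8t^2 gives R(s) = 16/s^3.
e_ss = 16/K_a = 16/(720/221) = 221/45.

221/45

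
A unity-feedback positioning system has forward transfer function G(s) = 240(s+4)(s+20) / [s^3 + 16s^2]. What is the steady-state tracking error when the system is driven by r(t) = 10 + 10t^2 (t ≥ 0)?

1/60

Lowest-order denominator term is 16s^2, so the open loop has 2 poles at the origin → type 2 system. By superposition:
  • 10: tracked with zero error.
  • 10t^2: e_ss = 20/K_a with K_a=1200 → 1/60.
Total e_ss = 1/60.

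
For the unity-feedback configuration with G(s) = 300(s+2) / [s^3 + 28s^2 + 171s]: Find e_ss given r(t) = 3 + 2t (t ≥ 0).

Lowest-order denominator term is 171s, so the open loop has 1 pole at the origin → type 1 system. By superposition:
  • 3: tracked with zero error.
  • 2t: e_ss = 2/K_v with K_v=200/57 → 0.57.
Total e_ss = 0.57.

0.57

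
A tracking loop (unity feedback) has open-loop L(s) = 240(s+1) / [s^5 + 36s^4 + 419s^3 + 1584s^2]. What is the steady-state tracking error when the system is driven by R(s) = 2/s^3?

13.2

Factoring s^2 from the denominator leaves a polynomial with constant term 1584, so the system is type 2.
K_a = lim_{s→0} s^2·L(s) = 240·1 / 1584 = 5/33.
r(t) = t^2 gives R(s) = 2/s^3.
e_ss = 2/K_a = 2/(5/33) = 13.2.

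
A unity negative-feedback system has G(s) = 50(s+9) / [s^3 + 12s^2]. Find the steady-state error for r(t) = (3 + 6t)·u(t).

Lowest-order denominator term is 12s^2, so the open loop has 2 poles at the origin → type 2 system. By superposition:
  • 3: tracked with zero error.
  • 6t: tracked with zero error.
Total e_ss = 0.

0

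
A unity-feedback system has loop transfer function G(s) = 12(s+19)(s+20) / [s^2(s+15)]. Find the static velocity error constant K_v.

K_v = lim_{s→0} s·G(s); with 2 poles at the origin the limit diverges, so K_v = ∞.

infinity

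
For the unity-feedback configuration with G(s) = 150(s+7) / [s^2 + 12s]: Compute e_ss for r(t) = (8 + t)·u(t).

The denominator has no term below 12s — 1 pole at s=0, type 1. By superposition:
  • 8: tracked with zero error.
  • t: e_ss = 1/K_v with K_v=87.5 → 2/175.
Total e_ss = 2/175.

2/175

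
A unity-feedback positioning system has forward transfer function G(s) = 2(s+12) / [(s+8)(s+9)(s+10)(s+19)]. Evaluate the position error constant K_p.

The open loop has no poles at the origin → type 0 system.
K_p = lim_{s→0} G(s) = 2·12 / (8·9·10·19) = 1/570.

1/570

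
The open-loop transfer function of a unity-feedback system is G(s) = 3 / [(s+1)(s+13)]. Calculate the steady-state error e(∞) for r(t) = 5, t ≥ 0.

No free integrators in G(s): this is a type 0 system.
K_p = lim_{s→0} G(s) = 3 / (1·13) = 3/13.
e_ss = 5/(1 + K_p) = 5/(16/13) = 4.0625.

4.0625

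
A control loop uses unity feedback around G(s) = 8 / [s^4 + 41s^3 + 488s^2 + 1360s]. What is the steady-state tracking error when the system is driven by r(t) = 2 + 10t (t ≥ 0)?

The denominator has no term below 1360s — 1 pole at s=0, type 1. Taking each input component in turn:
  • 2: tracked with zero error.
  • 10t: e_ss = 10/K_v with K_v=1/170 → 1700.
Total e_ss = 1700.

1700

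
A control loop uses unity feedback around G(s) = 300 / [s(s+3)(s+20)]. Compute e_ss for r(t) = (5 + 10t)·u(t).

2

G(s) has one factor of s in the denominator, so the system is type 1. By superposition:
  • 5: tracked with zero error.
  • 10t: e_ss = 10/K_v with K_v=5 → 2.
Total e_ss = 2.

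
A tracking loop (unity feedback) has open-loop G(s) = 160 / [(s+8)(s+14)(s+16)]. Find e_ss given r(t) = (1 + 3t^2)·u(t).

No free integrators in G(s): this is a type 0 system. Treating each term separately:
  • 1: e_ss = 1/(1+K_p) with K_p=5/56 → 56/61.
  • 3t^2: a type-0 system cannot track it, e_ss → ∞.
The unbounded component dominates.

infinity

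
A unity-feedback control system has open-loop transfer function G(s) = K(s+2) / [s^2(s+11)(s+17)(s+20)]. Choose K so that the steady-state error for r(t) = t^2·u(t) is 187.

20

G(s) has two factors of s in the denominator, so the system is type 2.
K_a = lim_{s→0} s^2·G(s) = K·2 / (11·17·20) = (1/1870)·K.
e_ss = 2/K_a = 187 ⇒ K_a = 2/187 ⇒ K = (2/187)/(1/1870) = 20.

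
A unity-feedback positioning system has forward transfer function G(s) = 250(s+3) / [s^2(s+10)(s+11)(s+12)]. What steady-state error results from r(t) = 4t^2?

G(s) has two factors of s in the denominator, so the system is type 2.
K_a = lim_{s→0} s^2·G(s) = 250·3 / (10·11·12) = 25/44.
r(t) = 4t^2 gives R(s) = 8/s^3.
e_ss = 8/K_a = 8/(25/44) = 14.08.

14.08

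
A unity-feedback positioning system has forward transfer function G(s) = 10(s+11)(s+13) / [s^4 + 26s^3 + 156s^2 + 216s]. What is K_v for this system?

Lowest-order denominator term is 216s, so the open loop has 1 pole at the origin → type 1 system.
K_v = lim_{s→0} s·G(s) = 10·11·13 / 216 = 715/108.

715/108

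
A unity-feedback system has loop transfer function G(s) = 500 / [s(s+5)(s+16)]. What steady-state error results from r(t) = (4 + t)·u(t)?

G(s) has one factor of s in the denominator, so the system is type 1. Taking each input component in turn:
  • 4: tracked with zero error.
  • t: e_ss = 1/K_v with K_v=6.25 → 0.16.
Total e_ss = 0.16.

0.16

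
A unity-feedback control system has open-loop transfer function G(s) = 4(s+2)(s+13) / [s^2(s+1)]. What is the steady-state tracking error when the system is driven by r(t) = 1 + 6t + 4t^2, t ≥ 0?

1/13

System type = 2 (two poles at s=0). Taking each input component in turn:
  • 1: tracked with zero error.
  • 6t: tracked with zero error.
  • 4t^2: e_ss = 8/K_a with K_a=104 → 1/13.
Total e_ss = 1/13.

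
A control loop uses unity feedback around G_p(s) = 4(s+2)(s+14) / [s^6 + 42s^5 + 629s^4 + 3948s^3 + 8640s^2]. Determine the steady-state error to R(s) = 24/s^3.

Lowest-order denominator term is 8640s^2, so the open loop has 2 poles at the origin → type 2 system.
K_a = lim_{s→0} s^2·G_p(s) = 4·2·14 / 8640 = 7/540.
r(t) = 12t^2 gives R(s) = 24/s^3.
e_ss = 24/K_a = 24/(7/540) = 12960/7.

12960/7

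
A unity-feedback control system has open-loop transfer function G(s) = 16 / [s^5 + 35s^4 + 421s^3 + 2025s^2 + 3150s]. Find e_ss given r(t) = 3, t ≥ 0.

Lowest-order denominator term is 3150s, so the open loop has 1 pole at the origin → type 1 system.
K_p = ∞ for a type-1 system; e_ss to a step is zero.

0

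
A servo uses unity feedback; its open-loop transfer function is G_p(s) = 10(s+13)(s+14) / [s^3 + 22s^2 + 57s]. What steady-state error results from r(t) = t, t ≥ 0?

57/1820

Factoring s from the denominator leaves a polynomial with constant term 57, so the system is type 1.
K_v = lim_{s→0} s·G_p(s) = 10·13·14 / 57 = 1820/57.
e_ss = 1/K_v = 1/(1820/57) = 57/1820.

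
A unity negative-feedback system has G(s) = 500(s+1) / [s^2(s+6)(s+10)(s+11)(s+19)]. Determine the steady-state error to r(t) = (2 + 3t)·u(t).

Two free integrators in G(s): this is a type 2 system. Taking each input component in turn:
  • 2: tracked with zero error.
  • 3t: tracked with zero error.
Total e_ss = 0.

0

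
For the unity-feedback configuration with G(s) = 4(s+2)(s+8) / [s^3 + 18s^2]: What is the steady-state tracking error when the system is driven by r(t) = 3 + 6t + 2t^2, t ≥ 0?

1.125

Lowest-order denominator term is 18s^2, so the open loop has 2 poles at the origin → type 2 system. Taking each input component in turn:
  • 3: tracked with zero error.
  • 6t: tracked with zero error.
  • 2t^2: e_ss = 4/K_a with K_a=32/9 → 1.125.
Total e_ss = 1.125.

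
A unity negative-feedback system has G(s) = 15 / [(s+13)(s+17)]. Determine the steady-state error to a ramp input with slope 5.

G(s) has no factors of s in the denominator, so the system is type 0.
K_v = lim_{s→0} s·G(s) = 0; the steady-state error to this ramp input grows without bound.

infinity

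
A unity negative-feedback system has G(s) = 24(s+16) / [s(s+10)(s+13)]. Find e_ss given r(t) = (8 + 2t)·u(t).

65/96

G(s) has one factor of s in the denominator, so the system is type 1. By superposition:
  • 8: tracked with zero error.
  • 2t: e_ss = 2/K_v with K_v=192/65 → 65/96.
Total e_ss = 65/96.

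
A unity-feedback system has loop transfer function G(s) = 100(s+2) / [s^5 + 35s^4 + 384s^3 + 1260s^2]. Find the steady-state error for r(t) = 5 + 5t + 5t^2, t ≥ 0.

63

Factoring s^2 from the denominator leaves a polynomial with constant term 1260, so the system is type 2. By superposition:
  • 5: tracked with zero error.
  • 5t: tracked with zero error.
  • 5t^2: e_ss = 10/K_a with K_a=10/63 → 63.
Total e_ss = 63.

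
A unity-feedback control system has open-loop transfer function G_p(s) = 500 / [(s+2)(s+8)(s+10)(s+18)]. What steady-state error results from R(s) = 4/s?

No free integrators in G_p(s): this is a type 0 system.
K_p = lim_{s→0} G_p(s) = 500 / (2·8·10·18) = 25/144.
e_ss = 4/(1 + K_p) = 4/(169/144) = 576/169.

576/169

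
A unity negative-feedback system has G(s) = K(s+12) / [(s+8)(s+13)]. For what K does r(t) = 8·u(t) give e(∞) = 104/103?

The open loop has no poles at the origin → type 0 system.
K_p = lim_{s→0} G(s) = K·12 / (8·13) = (3/26)·K.
e_ss = 8/(1 + K_p) = 104/103 ⇒ 1 + (3/26)·K = 103/13 ⇒ K = 60.

60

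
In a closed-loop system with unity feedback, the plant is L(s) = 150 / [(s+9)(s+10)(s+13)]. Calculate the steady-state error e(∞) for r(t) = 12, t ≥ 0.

L(s) has no factors of s in the denominator, so the system is type 0.
K_p = lim_{s→0} L(s) = 150 / (9·10·13) = 5/39.
e_ss = 12/(1 + K_p) = 12/(44/39) = 117/11.

117/11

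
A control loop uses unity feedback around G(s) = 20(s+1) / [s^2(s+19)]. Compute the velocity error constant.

infinity

K_v = lim_{s→0} s·G(s); with 2 poles at the origin the limit diverges, so K_v = ∞.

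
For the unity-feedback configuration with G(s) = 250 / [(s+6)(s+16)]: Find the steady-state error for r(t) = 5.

240/173

No free integrators in G(s): this is a type 0 system.
K_p = lim_{s→0} G(s) = 250 / (6·16) = 125/48.
e_ss = 5/(1 + K_p) = 5/(173/48) = 240/173.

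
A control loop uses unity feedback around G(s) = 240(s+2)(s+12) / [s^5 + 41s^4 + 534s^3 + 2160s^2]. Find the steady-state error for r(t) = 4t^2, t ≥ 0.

The denominator has no term below 2160s^2 — 2 poles at s=0, type 2.
K_a = lim_{s→0} s^2·G(s) = 240·2·12 / 2160 = 8/3.
r(t) = 4t^2 gives R(s) = 8/s^3.
e_ss = 8/K_a = 8/(8/3) = 3.

3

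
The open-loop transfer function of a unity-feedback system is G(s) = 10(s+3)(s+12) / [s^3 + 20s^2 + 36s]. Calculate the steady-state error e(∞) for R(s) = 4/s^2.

0.4

Lowest-order denominator term is 36s, so the open loop has 1 pole at the origin → type 1 system.
K_v = lim_{s→0} s·G(s) = 10·3·12 / 36 = 10.
e_ss = 4/K_v = 4/10 = 0.4.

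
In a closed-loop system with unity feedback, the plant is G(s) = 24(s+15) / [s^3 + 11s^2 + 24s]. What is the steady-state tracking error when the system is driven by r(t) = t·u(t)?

Lowest-order denominator term is 24s, so the open loop has 1 pole at the origin → type 1 system.
K_v = lim_{s→0} s·G(s) = 24·15 / 24 = 15.
e_ss = 1/K_v = 1/15.

1/15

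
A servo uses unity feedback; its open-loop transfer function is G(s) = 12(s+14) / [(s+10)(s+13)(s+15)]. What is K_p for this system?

28/325

The open loop has no poles at the origin → type 0 system.
K_p = lim_{s→0} G(s) = 12·14 / (10·13·15) = 28/325.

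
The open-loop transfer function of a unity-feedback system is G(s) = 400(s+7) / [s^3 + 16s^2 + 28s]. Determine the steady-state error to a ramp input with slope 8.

0.08

Factoring s from the denominator leaves a polynomial with constant term 28, so the system is type 1.
K_v = lim_{s→0} s·G(s) = 400·7 / 28 = 100.
e_ss = 8/K_v = 8/100 = 0.08.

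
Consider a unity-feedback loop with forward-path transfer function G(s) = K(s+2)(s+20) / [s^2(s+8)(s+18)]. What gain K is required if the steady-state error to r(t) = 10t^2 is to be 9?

8

G(s) has two factors of s in the denominator, so the system is type 2.
K_a = lim_{s→0} s^2·G(s) = K·2·20 / (8·18) = (5/18)·K.
e_ss = 20/K_a = 9 ⇒ K_a = 20/9 ⇒ K = (20/9)/(5/18) = 8.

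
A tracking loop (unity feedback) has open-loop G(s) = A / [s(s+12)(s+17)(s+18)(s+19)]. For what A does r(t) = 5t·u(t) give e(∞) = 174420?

One free integrator in G(s): this is a type 1 system.
K_v = lim_{s→0} s·G(s) = A / (12·17·18·19) = (1/69768)·A.
e_ss = 5/K_v = 174420 ⇒ K_v = 1/34884 ⇒ A = (1/34884)/(1/69768) = 2.

2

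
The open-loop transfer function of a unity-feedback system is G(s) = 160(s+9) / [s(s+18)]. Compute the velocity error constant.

The open loop has one pole at the origin → type 1 system.
K_v = lim_{s→0} s·G(s) = 160·9 / (18) = 80.

80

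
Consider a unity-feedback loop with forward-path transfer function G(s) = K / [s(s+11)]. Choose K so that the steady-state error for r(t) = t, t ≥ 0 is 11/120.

The open loop has one pole at the origin → type 1 system.
K_v = lim_{s→0} s·G(s) = K / (11) = (1/11)·K.
e_ss = 1/K_v = 11/120 ⇒ K_v = 120/11 ⇒ K = (120/11)/(1/11) = 120.

120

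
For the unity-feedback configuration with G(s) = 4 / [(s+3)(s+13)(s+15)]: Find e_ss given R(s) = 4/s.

G(s) has no factors of s in the denominator, so the system is type 0.
K_p = lim_{s→0} G(s) = 4 / (3·13·15) = 4/585.
e_ss = 4/(1 + K_p) = 4/(589/585) = 2340/589.

2340/589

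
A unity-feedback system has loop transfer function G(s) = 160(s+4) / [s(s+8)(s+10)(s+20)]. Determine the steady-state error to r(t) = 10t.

25

G(s) has one factor of s in the denominator, so the system is type 1.
K_v = lim_{s→0} s·G(s) = 160·4 / (8·10·20) = 0.4.
e_ss = 10/K_v = 10/0.4 = 25.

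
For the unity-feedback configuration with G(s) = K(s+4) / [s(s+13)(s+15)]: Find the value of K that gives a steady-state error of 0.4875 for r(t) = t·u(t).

System type = 1 (one pole at s=0).
K_v = lim_{s→0} s·G(s) = K·4 / (13·15) = (4/195)·K.
e_ss = 1/K_v = 0.4875 ⇒ K_v = 80/39 ⇒ K = (80/39)/(4/195) = 100.

100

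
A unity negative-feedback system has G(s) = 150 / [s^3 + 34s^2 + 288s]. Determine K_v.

The denominator has no term below 288s — 1 pole at s=0, type 1.
K_v = lim_{s→0} s·G(s) = 150 / 288 = 25/48.

25/48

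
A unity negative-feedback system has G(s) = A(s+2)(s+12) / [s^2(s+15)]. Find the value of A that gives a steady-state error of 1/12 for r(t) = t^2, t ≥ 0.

System type = 2 (two poles at s=0).
K_a = lim_{s→0} s^2·G(s) = A·2·12 / (15) = 1.6·A.
e_ss = 2/K_a = 1/12 ⇒ K_a = 24 ⇒ A = 24/1.6 = 15.

15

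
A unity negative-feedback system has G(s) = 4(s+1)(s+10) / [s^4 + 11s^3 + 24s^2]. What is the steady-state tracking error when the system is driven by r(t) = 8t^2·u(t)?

The denominator has no term below 24s^2 — 2 poles at s=0, type 2.
K_a = lim_{s→0} s^2·G(s) = 4·1·10 / 24 = 5/3.
r(t) = 8t^2 gives R(s) = 16/s^3.
e_ss = 16/K_a = 16/(5/3) = 9.6.

9.6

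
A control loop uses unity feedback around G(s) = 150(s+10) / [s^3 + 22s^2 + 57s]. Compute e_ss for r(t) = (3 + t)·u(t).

Lowest-order denominator term is 57s, so the open loop has 1 pole at the origin → type 1 system. Treating each term separately:
  • 3: tracked with zero error.
  • t: e_ss = 1/K_v with K_v=500/19 → 0.038.
Total e_ss = 0.038.

0.038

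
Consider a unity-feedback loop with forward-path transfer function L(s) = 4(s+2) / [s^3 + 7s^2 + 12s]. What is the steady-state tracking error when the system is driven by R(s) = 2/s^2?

3

Factoring s from the denominator leaves a polynomial with constant term 12, so the system is type 1.
K_v = lim_{s→0} s·L(s) = 4·2 / 12 = 2/3.
e_ss = 2/K_v = 2/(2/3) = 3.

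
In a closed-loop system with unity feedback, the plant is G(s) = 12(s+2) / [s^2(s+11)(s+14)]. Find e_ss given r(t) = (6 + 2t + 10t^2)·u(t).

G(s) has two factors of s in the denominator, so the system is type 2. By superposition:
  • 6: tracked with zero error.
  • 2t: tracked with zero error.
  • 10t^2: e_ss = 20/K_a with K_a=12/77 → 385/3.
Total e_ss = 385/3.

385/3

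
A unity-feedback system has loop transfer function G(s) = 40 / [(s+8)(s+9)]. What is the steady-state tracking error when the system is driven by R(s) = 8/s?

System type = 0 (no poles at s=0).
K_p = lim_{s→0} G(s) = 40 / (8·9) = 5/9.
e_ss = 8/(1 + K_p) = 8/(14/9) = 36/7.

36/7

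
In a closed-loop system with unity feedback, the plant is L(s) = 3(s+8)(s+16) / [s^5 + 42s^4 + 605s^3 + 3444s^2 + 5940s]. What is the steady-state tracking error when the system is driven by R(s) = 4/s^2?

Factoring s from the denominator leaves a polynomial with constant term 5940, so the system is type 1.
K_v = lim_{s→0} s·L(s) = 3·8·16 / 5940 = 32/495.
e_ss = 4/K_v = 4/(32/495) = 61.875.

61.875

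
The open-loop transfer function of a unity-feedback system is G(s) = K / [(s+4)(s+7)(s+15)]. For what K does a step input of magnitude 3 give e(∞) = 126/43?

10

System type = 0 (no poles at s=0).
K_p = lim_{s→0} G(s) = K / (4·7·15) = (1/420)·K.
e_ss = 3/(1 + K_p) = 126/43 ⇒ 1 + (1/420)·K = 43/42 ⇒ K = 10.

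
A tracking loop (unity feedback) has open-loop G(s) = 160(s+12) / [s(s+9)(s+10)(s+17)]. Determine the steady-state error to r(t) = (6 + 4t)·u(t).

3.1875

System type = 1 (one pole at s=0). By superposition:
  • 6: tracked with zero error.
  • 4t: e_ss = 4/K_v with K_v=64/51 → 3.1875.
Total e_ss = 3.1875.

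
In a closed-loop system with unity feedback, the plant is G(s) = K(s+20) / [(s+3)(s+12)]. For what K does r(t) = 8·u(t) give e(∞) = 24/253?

No free integrators in G(s): this is a type 0 system.
K_p = lim_{s→0} G(s) = K·20 / (3·12) = (5/9)·K.
e_ss = 8/(1 + K_p) = 24/253 ⇒ 1 + (5/9)·K = 253/3 ⇒ K = 150.

150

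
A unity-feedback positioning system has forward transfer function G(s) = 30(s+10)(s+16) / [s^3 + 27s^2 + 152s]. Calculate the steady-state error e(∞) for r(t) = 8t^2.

The denominator has no term below 152s — 1 pole at s=0, type 1.
K_a = lim_{s→0} s^2·G(s) = 0; the steady-state error to this parabolic input grows without bound.

infinity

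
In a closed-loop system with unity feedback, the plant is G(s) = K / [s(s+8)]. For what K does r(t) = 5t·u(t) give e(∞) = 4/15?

150

The open loop has one pole at the origin → type 1 system.
K_v = lim_{s→0} s·G(s) = K / (8) = 0.125·K.
e_ss = 5/K_v = 4/15 ⇒ K_v = 18.75 ⇒ K = 18.75/0.125 = 150.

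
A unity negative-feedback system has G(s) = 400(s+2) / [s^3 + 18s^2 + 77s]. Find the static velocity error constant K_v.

The denominator has no term below 77s — 1 pole at s=0, type 1.
K_v = lim_{s→0} s·G(s) = 400·2 / 77 = 800/77.

800/77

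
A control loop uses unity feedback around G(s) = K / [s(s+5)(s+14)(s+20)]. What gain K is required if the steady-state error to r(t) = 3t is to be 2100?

2

One free integrator in G(s): this is a type 1 system.
K_v = lim_{s→0} s·G(s) = K / (5·14·20) = (1/1400)·K.
e_ss = 3/K_v = 2100 ⇒ K_v = 1/700 ⇒ K = (1/700)/(1/1400) = 2.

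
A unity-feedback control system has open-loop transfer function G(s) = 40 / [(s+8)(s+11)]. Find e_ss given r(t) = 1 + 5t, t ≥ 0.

infinity

System type = 0 (no poles at s=0). By superposition:
  • 1: e_ss = 1/(1+K_p) with K_p=5/11 → 0.6875.
  • 5t: a type-0 system cannot track it, e_ss → ∞.
The unbounded component dominates.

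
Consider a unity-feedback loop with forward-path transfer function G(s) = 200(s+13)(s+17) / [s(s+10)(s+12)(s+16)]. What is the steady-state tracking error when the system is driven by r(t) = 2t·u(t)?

96/1105

System type = 1 (one pole at s=0).
K_v = lim_{s→0} s·G(s) = 200·13·17 / (10·12·16) = 1105/48.
e_ss = 2/K_v = 2/(1105/48) = 96/1105.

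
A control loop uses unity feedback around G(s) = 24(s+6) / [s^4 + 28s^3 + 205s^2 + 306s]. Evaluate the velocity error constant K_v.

The denominator has no term below 306s — 1 pole at s=0, type 1.
K_v = lim_{s→0} s·G(s) = 24·6 / 306 = 8/17.

8/17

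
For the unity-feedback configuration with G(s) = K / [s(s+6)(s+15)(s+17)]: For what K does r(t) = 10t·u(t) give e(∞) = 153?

100

G(s) has one factor of s in the denominator, so the system is type 1.
K_v = lim_{s→0} s·G(s) = K / (6·15·17) = (1/1530)·K.
e_ss = 10/K_v = 153 ⇒ K_v = 10/153 ⇒ K = (10/153)/(1/1530) = 100.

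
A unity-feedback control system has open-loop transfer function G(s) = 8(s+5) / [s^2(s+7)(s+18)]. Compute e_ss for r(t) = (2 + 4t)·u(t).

0

G(s) has two factors of s in the denominator, so the system is type 2. Taking each input component in turn:
  • 2: tracked with zero error.
  • 4t: tracked with zero error.
Total e_ss = 0.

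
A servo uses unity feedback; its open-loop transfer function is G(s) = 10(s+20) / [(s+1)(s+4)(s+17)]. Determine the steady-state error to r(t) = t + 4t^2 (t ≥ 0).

infinity

No free integrators in G(s): this is a type 0 system. Treating each term separately:
  • t: a type-0 system cannot track it, e_ss → ∞.
  • 4t^2: a type-0 system cannot track it, e_ss → ∞.
The unbounded component dominates.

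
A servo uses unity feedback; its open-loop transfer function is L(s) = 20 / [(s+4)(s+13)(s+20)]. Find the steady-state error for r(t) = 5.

260/53

The open loop has no poles at the origin → type 0 system.
K_p = lim_{s→0} L(s) = 20 / (4·13·20) = 1/52.
e_ss = 5/(1 + K_p) = 5/(53/52) = 260/53.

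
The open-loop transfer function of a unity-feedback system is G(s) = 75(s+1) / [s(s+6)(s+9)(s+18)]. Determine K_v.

25/324

G(s) has one factor of s in the denominator, so the system is type 1.
K_v = lim_{s→0} s·G(s) = 75·1 / (6·9·18) = 25/324.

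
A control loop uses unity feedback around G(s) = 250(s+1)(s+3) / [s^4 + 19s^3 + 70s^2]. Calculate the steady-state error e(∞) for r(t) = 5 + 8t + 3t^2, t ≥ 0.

0.56

The denominator has no term below 70s^2 — 2 poles at s=0, type 2. By superposition:
  • 5: tracked with zero error.
  • 8t: tracked with zero error.
  • 3t^2: e_ss = 6/K_a with K_a=75/7 → 0.56.
Total e_ss = 0.56.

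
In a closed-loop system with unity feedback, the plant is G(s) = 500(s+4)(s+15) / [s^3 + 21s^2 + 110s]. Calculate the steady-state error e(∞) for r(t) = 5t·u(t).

The denominator has no term below 110s — 1 pole at s=0, type 1.
K_v = lim_{s→0} s·G(s) = 500·4·15 / 110 = 3000/11.
e_ss = 5/K_v = 5/(3000/11) = 11/600.

11/600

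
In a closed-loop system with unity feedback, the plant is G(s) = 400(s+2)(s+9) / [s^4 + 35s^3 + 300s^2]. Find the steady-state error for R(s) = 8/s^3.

1/3

The denominator has no term below 300s^2 — 2 poles at s=0, type 2.
K_a = lim_{s→0} s^2·G(s) = 400·2·9 / 300 = 24.
r(t) = 4t^2 gives R(s) = 8/s^3.
e_ss = 8/K_a = 8/24 = 1/3.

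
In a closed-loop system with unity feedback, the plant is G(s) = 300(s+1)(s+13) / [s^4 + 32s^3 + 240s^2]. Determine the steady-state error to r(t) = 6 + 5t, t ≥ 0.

Lowest-order denominator term is 240s^2, so the open loop has 2 poles at the origin → type 2 system. Taking each input component in turn:
  • 6: tracked with zero error.
  • 5t: tracked with zero error.
Total e_ss = 0.

0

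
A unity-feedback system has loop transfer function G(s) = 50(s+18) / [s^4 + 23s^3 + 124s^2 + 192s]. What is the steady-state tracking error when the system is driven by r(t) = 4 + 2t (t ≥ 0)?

32/75

The denominator has no term below 192s — 1 pole at s=0, type 1. By superposition:
  • 4: tracked with zero error.
  • 2t: e_ss = 2/K_v with K_v=4.6875 → 32/75.
Total e_ss = 32/75.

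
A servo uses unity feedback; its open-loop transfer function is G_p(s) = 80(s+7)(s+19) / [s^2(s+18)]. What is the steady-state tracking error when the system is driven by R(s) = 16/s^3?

18/665

G_p(s) has two factors of s in the denominator, so the system is type 2.
K_a = lim_{s→0} s^2·G_p(s) = 80·7·19 / (18) = 5320/9.
r(t) = 8t^2 gives R(s) = 16/s^3.
e_ss = 16/K_a = 16/(5320/9) = 18/665.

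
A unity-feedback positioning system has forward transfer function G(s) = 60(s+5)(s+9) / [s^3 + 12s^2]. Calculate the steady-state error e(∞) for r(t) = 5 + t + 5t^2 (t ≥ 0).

Factoring s^2 from the denominator leaves a polynomial with constant term 12, so the system is type 2. Taking each input component in turn:
  • 5: tracked with zero error.
  • t: tracked with zero error.
  • 5t^2: e_ss = 10/K_a with K_a=225 → 2/45.
Total e_ss = 2/45.

2/45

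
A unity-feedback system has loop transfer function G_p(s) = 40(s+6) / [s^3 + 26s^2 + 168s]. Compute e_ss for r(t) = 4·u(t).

0

Lowest-order denominator term is 168s, so the open loop has 1 pole at the origin → type 1 system.
A type-1 system has K_p = ∞, so it tracks a step input with zero steady-state error.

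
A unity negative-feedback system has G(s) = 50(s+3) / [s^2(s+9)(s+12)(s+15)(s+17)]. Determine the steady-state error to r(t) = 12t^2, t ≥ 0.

4406.4

G(s) has two factors of s in the denominator, so the system is type 2.
K_a = lim_{s→0} s^2·G(s) = 50·3 / (9·12·15·17) = 5/918.
r(t) = 12t^2 gives R(s) = 24/s^3.
e_ss = 24/K_a = 24/(5/918) = 4406.4.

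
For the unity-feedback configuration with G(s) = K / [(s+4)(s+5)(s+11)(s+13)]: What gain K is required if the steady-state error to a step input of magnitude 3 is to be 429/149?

No free integrators in G(s): this is a type 0 system.
K_p = lim_{s→0} G(s) = K / (4·5·11·13) = (1/2860)·K.
e_ss = 3/(1 + K_p) = 429/149 ⇒ 1 + (1/2860)·K = 149/143 ⇒ K = 120.

120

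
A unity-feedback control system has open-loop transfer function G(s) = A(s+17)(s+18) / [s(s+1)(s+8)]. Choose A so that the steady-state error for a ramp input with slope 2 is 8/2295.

15

One free integrator in G(s): this is a type 1 system.
K_v = lim_{s→0} s·G(s) = A·17·18 / (1·8) = 38.25·A.
e_ss = 2/K_v = 8/2295 ⇒ K_v = 573.75 ⇒ A = 573.75/38.25 = 15.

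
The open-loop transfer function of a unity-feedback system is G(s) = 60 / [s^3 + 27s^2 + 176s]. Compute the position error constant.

K_p = lim_{s→0} G(s); with 1 pole at the origin the limit diverges, so K_p = ∞.

infinity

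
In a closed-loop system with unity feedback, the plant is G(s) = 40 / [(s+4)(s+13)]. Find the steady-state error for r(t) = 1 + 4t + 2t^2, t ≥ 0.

infinity

System type = 0 (no poles at s=0). Treating each term separately:
  • 1: e_ss = 1/(1+K_p) with K_p=10/13 → 13/23.
  • 4t: a type-0 system cannot track it, e_ss → ∞.
  • 2t^2: a type-0 system cannot track it, e_ss → ∞.
The unbounded component dominates.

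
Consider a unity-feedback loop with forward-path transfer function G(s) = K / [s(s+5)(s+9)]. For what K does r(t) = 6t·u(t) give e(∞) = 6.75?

40

One free integrator in G(s): this is a type 1 system.
K_v = lim_{s→0} s·G(s) = K / (5·9) = (1/45)·K.
e_ss = 6/K_v = 6.75 ⇒ K_v = 8/9 ⇒ K = (8/9)/(1/45) = 40.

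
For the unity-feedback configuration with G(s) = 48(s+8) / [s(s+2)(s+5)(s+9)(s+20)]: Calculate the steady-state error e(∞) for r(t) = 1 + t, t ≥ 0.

4.6875

One free integrator in G(s): this is a type 1 system. By superposition:
  • 1: tracked with zero error.
  • t: e_ss = 1/K_v with K_v=16/75 → 4.6875.
Total e_ss = 4.6875.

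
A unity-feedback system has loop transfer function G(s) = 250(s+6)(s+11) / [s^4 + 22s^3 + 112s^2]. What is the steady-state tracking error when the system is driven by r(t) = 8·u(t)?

Lowest-order denominator term is 112s^2, so the open loop has 2 poles at the origin → type 2 system.
K_p = ∞ for a type-2 system; e_ss to a step is zero.

0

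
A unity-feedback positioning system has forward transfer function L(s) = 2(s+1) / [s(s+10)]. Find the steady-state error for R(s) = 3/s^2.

L(s) has one factor of s in the denominator, so the system is type 1.
K_v = lim_{s→0} s·L(s) = 2·1 / (10) = 0.2.
e_ss = 3/K_v = 3/0.2 = 15.

15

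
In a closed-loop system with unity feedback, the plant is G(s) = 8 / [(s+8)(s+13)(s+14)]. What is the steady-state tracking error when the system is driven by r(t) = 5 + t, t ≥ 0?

infinity

G(s) has no factors of s in the denominator, so the system is type 0. Treating each term separately:
  • 5: e_ss = 5/(1+K_p) with K_p=1/182 → 910/183.
  • t: a type-0 system cannot track it, e_ss → ∞.
The unbounded component dominates.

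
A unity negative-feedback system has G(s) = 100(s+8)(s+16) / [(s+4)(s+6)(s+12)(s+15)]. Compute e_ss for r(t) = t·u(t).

infinity

No free integrators in G(s): this is a type 0 system.
K_v = lim_{s→0} s·G(s) = 0; the steady-state error to this ramp input grows without bound.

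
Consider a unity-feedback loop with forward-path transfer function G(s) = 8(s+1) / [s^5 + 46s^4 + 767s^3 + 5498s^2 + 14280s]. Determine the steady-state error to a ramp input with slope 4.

The denominator has no term below 14280s — 1 pole at s=0, type 1.
K_v = lim_{s→0} s·G(s) = 8·1 / 14280 = 1/1785.
e_ss = 4/K_v = 4/(1/1785) = 7140.

7140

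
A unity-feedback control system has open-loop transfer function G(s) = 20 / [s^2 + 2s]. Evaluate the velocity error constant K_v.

Lowest-order denominator term is 2s, so the open loop has 1 pole at the origin → type 1 system.
K_v = lim_{s→0} s·G(s) = 20 / 2 = 10.

10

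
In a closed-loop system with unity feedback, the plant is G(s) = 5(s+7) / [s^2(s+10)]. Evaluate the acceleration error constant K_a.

Two free integrators in G(s): this is a type 2 system.
K_a = lim_{s→0} s^2·G(s) = 5·7 / (10) = 3.5.

3.5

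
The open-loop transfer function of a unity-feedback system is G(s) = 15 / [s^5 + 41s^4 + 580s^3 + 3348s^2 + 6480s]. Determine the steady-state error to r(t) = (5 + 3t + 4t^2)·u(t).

infinity

The denominator has no term below 6480s — 1 pole at s=0, type 1. Treating each term separately:
  • 5: tracked with zero error.
  • 3t: e_ss = 3/K_v with K_v=1/432 → 1296.
  • 4t^2: a type-1 system cannot track it, e_ss → ∞.
The unbounded component dominates.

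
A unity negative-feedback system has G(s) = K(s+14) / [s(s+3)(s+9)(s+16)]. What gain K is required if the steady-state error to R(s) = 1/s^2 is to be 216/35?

5

G(s) has one factor of s in the denominator, so the system is type 1.
K_v = lim_{s→0} s·G(s) = K·14 / (3·9·16) = (7/216)·K.
e_ss = 1/K_v = 216/35 ⇒ K_v = 35/216 ⇒ K = (35/216)/(7/216) = 5.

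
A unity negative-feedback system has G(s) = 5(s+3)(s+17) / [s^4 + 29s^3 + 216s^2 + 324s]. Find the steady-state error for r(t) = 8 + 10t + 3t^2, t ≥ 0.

Factoring s from the denominator leaves a polynomial with constant term 324, so the system is type 1. Taking each input component in turn:
  • 8: tracked with zero error.
  • 10t: e_ss = 10/K_v with K_v=85/108 → 216/17.
  • 3t^2: a type-1 system cannot track it, e_ss → ∞.
The unbounded component dominates.

infinity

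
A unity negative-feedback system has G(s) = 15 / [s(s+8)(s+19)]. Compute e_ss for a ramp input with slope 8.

The open loop has one pole at the origin → type 1 system.
K_v = lim_{s→0} s·G(s) = 15 / (8·19) = 15/152.
e_ss = 8/K_v = 8/(15/152) = 1216/15.

1216/15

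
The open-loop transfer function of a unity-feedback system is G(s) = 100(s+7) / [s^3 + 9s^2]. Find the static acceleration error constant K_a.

700/9

Lowest-order denominator term is 9s^2, so the open loop has 2 poles at the origin → type 2 system.
K_a = lim_{s→0} s^2·G(s) = 100·7 / 9 = 700/9.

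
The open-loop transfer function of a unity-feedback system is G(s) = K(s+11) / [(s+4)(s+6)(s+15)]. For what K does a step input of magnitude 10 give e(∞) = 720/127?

25

G(s) has no factors of s in the denominator, so the system is type 0.
K_p = lim_{s→0} G(s) = K·11 / (4·6·15) = (11/360)·K.
e_ss = 10/(1 + K_p) = 720/127 ⇒ 1 + (11/360)·K = 127/72 ⇒ K = 25.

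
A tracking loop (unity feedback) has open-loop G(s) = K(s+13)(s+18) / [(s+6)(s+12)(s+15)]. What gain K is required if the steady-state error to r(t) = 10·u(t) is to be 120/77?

No free integrators in G(s): this is a type 0 system.
K_p = lim_{s→0} G(s) = K·13·18 / (6·12·15) = (13/60)·K.
e_ss = 10/(1 + K_p) = 120/77 ⇒ 1 + (13/60)·K = 77/12 ⇒ K = 25.

25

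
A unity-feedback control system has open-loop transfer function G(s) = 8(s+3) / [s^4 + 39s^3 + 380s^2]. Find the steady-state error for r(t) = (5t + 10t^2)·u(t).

950/3

The denominator has no term below 380s^2 — 2 poles at s=0, type 2. By superposition:
  • 5t: tracked with zero error.
  • 10t^2: e_ss = 20/K_a with K_a=6/95 → 950/3.
Total e_ss = 950/3.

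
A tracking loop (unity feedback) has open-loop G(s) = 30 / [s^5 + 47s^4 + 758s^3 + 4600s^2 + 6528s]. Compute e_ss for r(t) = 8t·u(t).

The denominator has no term below 6528s — 1 pole at s=0, type 1.
K_v = lim_{s→0} s·G(s) = 30 / 6528 = 5/1088.
e_ss = 8/K_v = 8/(5/1088) = 1740.8.

1740.8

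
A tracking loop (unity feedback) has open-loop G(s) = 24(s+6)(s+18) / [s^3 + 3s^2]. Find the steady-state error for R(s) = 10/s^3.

5/432

Factoring s^2 from the denominator leaves a polynomial with constant term 3, so the system is type 2.
K_a = lim_{s→0} s^2·G(s) = 24·6·18 / 3 = 864.
r(t) = 5t^2 gives R(s) = 10/s^3.
e_ss = 10/K_a = 10/864 = 5/432.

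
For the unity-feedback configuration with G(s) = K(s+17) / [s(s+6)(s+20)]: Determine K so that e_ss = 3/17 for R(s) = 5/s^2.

The open loop has one pole at the origin → type 1 system.
K_v = lim_{s→0} s·G(s) = K·17 / (6·20) = (17/120)·K.
e_ss = 5/K_v = 3/17 ⇒ K_v = 85/3 ⇒ K = (85/3)/(17/120) = 200.

200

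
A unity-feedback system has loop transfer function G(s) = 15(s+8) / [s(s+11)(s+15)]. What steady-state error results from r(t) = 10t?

13.75

One free integrator in G(s): this is a type 1 system.
K_v = lim_{s→0} s·G(s) = 15·8 / (11·15) = 8/11.
e_ss = 10/K_v = 10/(8/11) = 13.75.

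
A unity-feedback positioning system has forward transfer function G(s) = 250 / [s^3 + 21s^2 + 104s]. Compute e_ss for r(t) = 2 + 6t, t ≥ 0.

2.496

The denominator has no term below 104s — 1 pole at s=0, type 1. Treating each term separately:
  • 2: tracked with zero error.
  • 6t: e_ss = 6/K_v with K_v=125/52 → 2.496.
Total e_ss = 2.496.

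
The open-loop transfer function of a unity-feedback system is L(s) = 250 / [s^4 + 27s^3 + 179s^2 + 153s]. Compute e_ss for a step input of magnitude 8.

Factoring s from the denominator leaves a polynomial with constant term 153, so the system is type 1.
K_p = ∞ for a type-1 system; e_ss to a step is zero.

0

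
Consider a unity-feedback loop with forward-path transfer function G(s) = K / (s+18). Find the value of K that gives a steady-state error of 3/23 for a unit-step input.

The open loop has no poles at the origin → type 0 system.
K_p = lim_{s→0} G(s) = K / (18) = (1/18)·K.
e_ss = 1/(1 + K_p) = 3/23 ⇒ 1 + (1/18)·K = 23/3 ⇒ K = 120.

120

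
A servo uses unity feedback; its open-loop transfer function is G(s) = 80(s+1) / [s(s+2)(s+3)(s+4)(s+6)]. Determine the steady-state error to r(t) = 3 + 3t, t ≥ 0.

The open loop has one pole at the origin → type 1 system. Taking each input component in turn:
  • 3: tracked with zero error.
  • 3t: e_ss = 3/K_v with K_v=5/9 → 5.4.
Total e_ss = 5.4.

5.4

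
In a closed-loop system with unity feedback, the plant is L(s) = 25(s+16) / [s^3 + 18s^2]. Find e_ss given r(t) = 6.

0

The denominator has no term below 18s^2 — 2 poles at s=0, type 2.
A type-2 system has K_p = ∞, so it tracks a step input with zero steady-state error.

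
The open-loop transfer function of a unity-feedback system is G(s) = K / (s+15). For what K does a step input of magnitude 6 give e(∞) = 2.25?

The open loop has no poles at the origin → type 0 system.
K_p = lim_{s→0} G(s) = K / (15) = (1/15)·K.
e_ss = 6/(1 + K_p) = 2.25 ⇒ 1 + (1/15)·K = 8/3 ⇒ K = 25.

25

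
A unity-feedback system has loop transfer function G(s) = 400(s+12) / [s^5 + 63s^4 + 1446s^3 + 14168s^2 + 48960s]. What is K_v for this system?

Factoring s from the denominator leaves a polynomial with constant term 48960, so the system is type 1.
K_v = lim_{s→0} s·G(s) = 400·12 / 48960 = 5/51.

5/51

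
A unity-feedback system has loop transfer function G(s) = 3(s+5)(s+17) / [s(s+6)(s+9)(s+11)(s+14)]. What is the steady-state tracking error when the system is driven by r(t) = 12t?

One free integrator in G(s): this is a type 1 system.
K_v = lim_{s→0} s·G(s) = 3·5·17 / (6·9·11·14) = 85/2772.
e_ss = 12/K_v = 12/(85/2772) = 33264/85.

33264/85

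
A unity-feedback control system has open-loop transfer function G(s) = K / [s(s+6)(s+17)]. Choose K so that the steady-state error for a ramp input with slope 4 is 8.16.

System type = 1 (one pole at s=0).
K_v = lim_{s→0} s·G(s) = K / (6·17) = (1/102)·K.
e_ss = 4/K_v = 8.16 ⇒ K_v = 25/51 ⇒ K = (25/51)/(1/102) = 50.

50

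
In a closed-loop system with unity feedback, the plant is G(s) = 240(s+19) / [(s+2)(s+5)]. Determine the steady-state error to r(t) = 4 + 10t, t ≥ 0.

infinity

System type = 0 (no poles at s=0). Treating each term separately:
  • 4: e_ss = 4/(1+K_p) with K_p=456 → 4/457.
  • 10t: a type-0 system cannot track it, e_ss → ∞.
The unbounded component dominates.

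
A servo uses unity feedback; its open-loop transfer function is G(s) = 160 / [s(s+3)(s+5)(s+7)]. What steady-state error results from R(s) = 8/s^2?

The open loop has one pole at the origin → type 1 system.
K_v = lim_{s→0} s·G(s) = 160 / (3·5·7) = 32/21.
e_ss = 8/K_v = 8/(32/21) = 5.25.

5.25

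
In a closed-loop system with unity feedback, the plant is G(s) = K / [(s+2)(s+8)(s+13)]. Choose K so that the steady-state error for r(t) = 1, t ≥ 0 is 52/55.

No free integrators in G(s): this is a type 0 system.
K_p = lim_{s→0} G(s) = K / (2·8·13) = (1/208)·K.
e_ss = 1/(1 + K_p) = 52/55 ⇒ 1 + (1/208)·K = 55/52 ⇒ K = 12.

12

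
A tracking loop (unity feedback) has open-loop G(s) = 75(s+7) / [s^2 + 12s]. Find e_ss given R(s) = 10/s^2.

Factoring s from the denominator leaves a polynomial with constant term 12, so the system is type 1.
K_v = lim_{s→0} s·G(s) = 75·7 / 12 = 43.75.
e_ss = 10/K_v = 10/43.75 = 8/35.

8/35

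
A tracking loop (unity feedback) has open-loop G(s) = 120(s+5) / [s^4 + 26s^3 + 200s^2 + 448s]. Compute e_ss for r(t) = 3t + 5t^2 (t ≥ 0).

infinity

The denominator has no term below 448s — 1 pole at s=0, type 1. Taking each input component in turn:
  • 3t: e_ss = 3/K_v with K_v=75/56 → 2.24.
  • 5t^2: a type-1 system cannot track it, e_ss → ∞.
The unbounded component dominates.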